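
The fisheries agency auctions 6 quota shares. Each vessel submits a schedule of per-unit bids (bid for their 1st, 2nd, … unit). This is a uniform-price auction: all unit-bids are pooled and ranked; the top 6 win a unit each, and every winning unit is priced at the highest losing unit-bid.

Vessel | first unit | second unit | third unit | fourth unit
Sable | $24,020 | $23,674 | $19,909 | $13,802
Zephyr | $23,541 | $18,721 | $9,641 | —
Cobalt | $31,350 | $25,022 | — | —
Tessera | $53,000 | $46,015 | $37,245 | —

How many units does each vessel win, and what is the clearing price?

Pooled unit-bids ranked (top 6): 53,000 (Tessera-1), 46,015 (Tessera-2), 37,245 (Tessera-3), 31,350 (Cobalt-1), 25,022 (Cobalt-2), 24,020 (Sable-1)
Highest rejected unit-bid = $23,674.
Allocation: Cobalt 2, Sable 1, Tessera 3.

Cobalt 2, Sable 1, Tessera 3; clearing price $23,674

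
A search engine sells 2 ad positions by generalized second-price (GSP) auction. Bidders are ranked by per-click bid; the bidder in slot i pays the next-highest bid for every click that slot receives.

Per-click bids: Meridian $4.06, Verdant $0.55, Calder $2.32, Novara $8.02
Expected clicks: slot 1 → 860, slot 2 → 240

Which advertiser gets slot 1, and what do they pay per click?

Sorting advertisers: $8.02 (Novara) > $4.06 (Meridian) > $2.32 (Calder) > …
Slot 1 goes to the first-ranked bidder, Novara, who pays the next bid down: $4.06/click.

Novara; $4.06 per click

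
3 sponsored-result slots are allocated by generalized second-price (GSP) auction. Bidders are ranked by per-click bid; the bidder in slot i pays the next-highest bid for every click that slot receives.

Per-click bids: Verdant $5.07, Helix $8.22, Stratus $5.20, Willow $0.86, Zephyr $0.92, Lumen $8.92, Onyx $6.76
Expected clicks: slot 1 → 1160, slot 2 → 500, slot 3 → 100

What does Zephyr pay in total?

Per-click bids in order: $8.92 (Lumen) > $8.22 (Helix) > $6.76 (Onyx) > $5.20 (Stratus) > …
Zephyr ranks below slot 3 → no slot, pays nothing.

Zephyr pays $0.00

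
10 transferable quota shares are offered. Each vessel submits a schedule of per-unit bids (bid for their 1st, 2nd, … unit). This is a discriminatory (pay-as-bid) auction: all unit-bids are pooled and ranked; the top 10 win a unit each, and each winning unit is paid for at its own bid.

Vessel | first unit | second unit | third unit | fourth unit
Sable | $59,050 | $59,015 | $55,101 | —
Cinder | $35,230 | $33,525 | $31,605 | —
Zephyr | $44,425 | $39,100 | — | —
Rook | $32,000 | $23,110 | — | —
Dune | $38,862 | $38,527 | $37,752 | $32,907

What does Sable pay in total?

All unit-bids, highest first — top 10: 59,050 (Sable-1), 59,015 (Sable-2), 55,101 (Sable-3), 44,425 (Zephyr-1), 39,100 (Zephyr-2), 38,862 (Dune-1), 38,527 (Dune-2), 37,752 (Dune-3), 35,230 (Cinder-1), 33,525 (Cinder-2)
Next rejected bid: $32,907 (not a price — pay-as-bid).
Sable's winning unit-bids: 59,050 + 59,015 + 55,101 = $173,166.

Sable pays $173,166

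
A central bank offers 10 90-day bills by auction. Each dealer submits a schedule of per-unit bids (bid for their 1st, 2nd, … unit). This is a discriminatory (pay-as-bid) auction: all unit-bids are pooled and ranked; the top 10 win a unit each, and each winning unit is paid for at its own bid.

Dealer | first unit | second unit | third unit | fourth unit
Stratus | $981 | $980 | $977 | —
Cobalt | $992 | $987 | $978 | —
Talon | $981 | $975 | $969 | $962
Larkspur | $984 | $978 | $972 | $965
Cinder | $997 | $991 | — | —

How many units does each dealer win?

Cinder 2, Cobalt 3, Larkspur 2, Stratus 2, Talon 1

All unit-bids, highest first — top 10: 997 (Cinder-1), 992 (Cobalt-1), 991 (Cinder-2), 987 (Cobalt-2), 984 (Larkspur-1), 981 (Stratus-1), 981 (Talon-1), 980 (Stratus-2), 978 (Cobalt-3), 978 (Larkspur-2)
Next rejected bid: $977 (not a price — pay-as-bid).
Allocation: Cinder 2, Cobalt 3, Larkspur 2, Stratus 2, Talon 1.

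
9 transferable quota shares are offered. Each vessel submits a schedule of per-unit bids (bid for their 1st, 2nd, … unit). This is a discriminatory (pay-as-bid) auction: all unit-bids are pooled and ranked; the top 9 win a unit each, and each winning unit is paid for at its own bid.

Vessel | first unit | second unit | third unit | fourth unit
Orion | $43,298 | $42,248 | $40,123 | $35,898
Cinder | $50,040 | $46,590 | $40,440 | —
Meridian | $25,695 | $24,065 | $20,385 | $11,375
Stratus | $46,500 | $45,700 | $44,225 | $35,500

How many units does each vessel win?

Pooled unit-bids ranked (top 9): 50,040 (Cinder-1), 46,590 (Cinder-2), 46,500 (Stratus-1), 45,700 (Stratus-2), 44,225 (Stratus-3), 43,298 (Orion-1), 42,248 (Orion-2), 40,440 (Cinder-3), 40,123 (Orion-3)
Next rejected bid: $35,898 (not a price — pay-as-bid).
Allocation: Cinder 3, Orion 3, Stratus 3.

Cinder 3, Orion 3, Stratus 3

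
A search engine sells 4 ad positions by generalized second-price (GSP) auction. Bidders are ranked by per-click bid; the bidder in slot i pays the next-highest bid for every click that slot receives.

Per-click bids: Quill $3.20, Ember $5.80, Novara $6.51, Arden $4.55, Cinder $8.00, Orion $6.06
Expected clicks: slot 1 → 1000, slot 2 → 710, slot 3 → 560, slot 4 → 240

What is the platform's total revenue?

Per-click bids in order: $8.00 (Cinder) > $6.51 (Novara) > $6.06 (Orion) > $5.80 (Ember) > $4.55 (Arden) > …
Slot 1: Cinder pays $6.51 × 1000 = $6510.00
Slot 2: Novara pays $6.06 × 710 = $4302.60
Slot 3: Orion pays $5.80 × 560 = $3248.00
Slot 4: Ember pays $4.55 × 240 = $1092.00
Total = $15152.60

Total revenue: $15152.60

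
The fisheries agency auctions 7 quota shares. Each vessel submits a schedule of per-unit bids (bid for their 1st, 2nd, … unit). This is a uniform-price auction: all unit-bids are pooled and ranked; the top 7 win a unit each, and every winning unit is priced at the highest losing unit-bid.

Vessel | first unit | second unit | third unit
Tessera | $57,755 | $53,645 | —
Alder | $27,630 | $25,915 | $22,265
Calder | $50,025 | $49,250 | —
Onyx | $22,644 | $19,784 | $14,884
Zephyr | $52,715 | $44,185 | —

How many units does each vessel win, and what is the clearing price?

All unit-bids, highest first — top 7: 57,755 (Tessera-1), 53,645 (Tessera-2), 52,715 (Zephyr-1), 50,025 (Calder-1), 49,250 (Calder-2), 44,185 (Zephyr-2), 27,630 (Alder-1)
First bid not allocated: $25,915.
Allocation: Alder 1, Calder 2, Tessera 2, Zephyr 2.

Alder 1, Calder 2, Tessera 2, Zephyr 2; clearing price $25,915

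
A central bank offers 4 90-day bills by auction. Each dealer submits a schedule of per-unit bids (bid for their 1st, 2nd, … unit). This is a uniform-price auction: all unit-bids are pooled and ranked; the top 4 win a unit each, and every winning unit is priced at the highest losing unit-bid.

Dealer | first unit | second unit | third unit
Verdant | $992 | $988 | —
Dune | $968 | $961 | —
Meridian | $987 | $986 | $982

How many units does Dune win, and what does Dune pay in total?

Merging the schedules and taking the best 4: 992 (Verdant-1), 988 (Verdant-2), 987 (Meridian-1), 986 (Meridian-2)
First bid not allocated: $982.
Dune wins 0 unit(s) at $982 each.

Dune: 0 units, pays $0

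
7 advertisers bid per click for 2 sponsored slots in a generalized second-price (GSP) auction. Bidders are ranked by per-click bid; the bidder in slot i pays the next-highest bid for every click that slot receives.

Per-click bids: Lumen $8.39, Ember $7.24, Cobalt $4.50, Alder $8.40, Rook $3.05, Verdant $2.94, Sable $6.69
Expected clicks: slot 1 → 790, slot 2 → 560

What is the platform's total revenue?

Sorting advertisers: $8.40 (Alder) > $8.39 (Lumen) > $7.24 (Ember) > …
Slot 1: Alder pays $8.39 × 790 = $6628.10
Slot 2: Lumen pays $7.24 × 560 = $4054.40
Total = $10682.50

Total revenue: $10682.50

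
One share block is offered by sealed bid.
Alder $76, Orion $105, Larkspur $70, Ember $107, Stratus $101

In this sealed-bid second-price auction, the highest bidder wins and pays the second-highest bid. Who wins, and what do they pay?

Bids in order: 107 (Ember) > 105 (Orion) > 101 (Stratus) > 76 (Alder) > 70 (Larkspur)
Second-price: Ember pays Orion's bid of $105.

Ember pays $105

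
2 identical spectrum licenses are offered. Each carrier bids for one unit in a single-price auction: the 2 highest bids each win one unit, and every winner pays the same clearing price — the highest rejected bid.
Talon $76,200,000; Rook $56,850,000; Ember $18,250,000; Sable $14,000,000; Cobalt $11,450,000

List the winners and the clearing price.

Talon, Rook; each pays $18,250,000

Sorting: 76,200,000 (Talon), 56,850,000 (Rook), 18,250,000 (Ember), 14,000,000 (Sable), …
The 2 highest are Talon, Rook.
Highest unsuccessful bid: $18,250,000 → clearing price.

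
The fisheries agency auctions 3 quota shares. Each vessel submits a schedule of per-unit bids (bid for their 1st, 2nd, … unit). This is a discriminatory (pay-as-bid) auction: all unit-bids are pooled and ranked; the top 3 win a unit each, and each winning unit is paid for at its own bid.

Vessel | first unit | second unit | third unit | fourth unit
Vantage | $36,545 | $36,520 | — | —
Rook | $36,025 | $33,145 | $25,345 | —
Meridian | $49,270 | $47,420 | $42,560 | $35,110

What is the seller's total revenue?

Merging the schedules and taking the best 3: 49,270 (Meridian-1), 47,420 (Meridian-2), 42,560 (Meridian-3)
Next rejected bid: $36,545 (not a price — pay-as-bid).
Each winning unit pays its own bid.
Revenue = 49,270 + 47,420 + 42,560 = $139,250.

Total revenue: $139,250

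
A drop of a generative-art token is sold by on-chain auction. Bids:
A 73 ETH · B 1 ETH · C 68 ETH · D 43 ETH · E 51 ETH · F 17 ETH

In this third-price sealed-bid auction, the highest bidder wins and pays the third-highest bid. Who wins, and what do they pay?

A pays 51 ETH

Third-price sealed-bid auction: the highest bidder wins and pays the third-highest bid.
Bids ranked: 73 (A) > 68 (C) > 51 (E) > 43 (D) > 17 (F) > 1 (B)
A wins; payment is bid #3 in the ranking = 51 ETH.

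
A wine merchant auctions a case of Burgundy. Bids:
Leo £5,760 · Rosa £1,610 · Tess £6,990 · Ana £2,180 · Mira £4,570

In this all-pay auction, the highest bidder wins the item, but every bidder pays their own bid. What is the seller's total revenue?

Total revenue: £21,110

Bids ranked: 6,990 (Tess) > 5,760 (Leo) > 4,570 (Mira) > 2,180 (Ana) > 1,610 (Rosa)
Every bidder forfeits their bid regardless of winning.
Revenue = 5,760 + 1,610 + 6,990 + 2,180 + 4,570 = £21,110.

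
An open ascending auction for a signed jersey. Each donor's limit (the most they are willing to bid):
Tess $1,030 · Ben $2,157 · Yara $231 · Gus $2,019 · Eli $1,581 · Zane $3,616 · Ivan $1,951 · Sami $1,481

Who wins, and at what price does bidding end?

Rule: the price rises until one bidder remains; the winner pays the price at which the last rival dropped out.
Limits in order: 3,616 (Zane) > 2,157 (Ben) > 2,019 (Gus) > 1,951 (Ivan) > 1,581 (Eli) > 1,481 (Sami) > …
Once the price passes $2,157, only Zane is left; the hammer falls at Ben's limit of $2,157.

Zane wins at $2,157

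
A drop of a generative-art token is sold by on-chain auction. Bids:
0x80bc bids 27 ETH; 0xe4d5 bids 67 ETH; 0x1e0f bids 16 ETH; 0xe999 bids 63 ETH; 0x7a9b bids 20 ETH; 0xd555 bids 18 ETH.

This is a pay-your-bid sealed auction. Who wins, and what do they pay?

Bids ranked: 67 (0xe4d5) > 63 (0xe999) > 27 (0x80bc) > 20 (0x7a9b) > 18 (0xd555) > 16 (0x1e0f)
0xe4d5 has the highest bid and pays exactly that: 67 ETH.

0xe4d5 pays 67 ETH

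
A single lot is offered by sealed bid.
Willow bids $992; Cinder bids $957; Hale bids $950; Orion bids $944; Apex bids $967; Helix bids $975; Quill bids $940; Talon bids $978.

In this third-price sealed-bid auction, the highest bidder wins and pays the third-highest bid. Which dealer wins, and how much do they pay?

Third-price sealed-bid auction: the highest bidder wins and pays the third-highest bid.
Bids in order: 992 (Willow) > 978 (Talon) > 975 (Helix) > 967 (Apex) > 957 (Cinder) > 950 (Hale) > …
Willow is highest; pays the third-highest bid, $975.

Willow pays $975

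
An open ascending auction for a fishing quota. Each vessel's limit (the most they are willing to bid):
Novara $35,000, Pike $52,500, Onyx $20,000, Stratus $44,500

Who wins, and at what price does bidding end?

Pike wins at $44,500

Ascending (English) auction: the price rises until one bidder remains; the winner pays the price at which the last rival dropped out.
Limits ranked: 52,500 (Pike) > 44,500 (Stratus) > 35,000 (Novara) > 20,000 (Onyx)
Once the price passes $44,500, only Pike is left; the hammer falls at Stratus's limit of $44,500.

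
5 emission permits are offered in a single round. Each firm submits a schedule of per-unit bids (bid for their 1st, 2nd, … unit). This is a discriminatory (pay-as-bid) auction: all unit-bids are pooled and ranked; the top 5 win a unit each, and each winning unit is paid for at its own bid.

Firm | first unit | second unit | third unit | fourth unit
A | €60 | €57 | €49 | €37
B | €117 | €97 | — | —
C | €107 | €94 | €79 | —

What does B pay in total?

B pays €214

Merging the schedules and taking the best 5: 117 (B-1), 107 (C-1), 97 (B-2), 94 (C-2), 79 (C-3)
Next rejected bid: €60 (not a price — pay-as-bid).
B's winning unit-bids: 117 + 97 = €214.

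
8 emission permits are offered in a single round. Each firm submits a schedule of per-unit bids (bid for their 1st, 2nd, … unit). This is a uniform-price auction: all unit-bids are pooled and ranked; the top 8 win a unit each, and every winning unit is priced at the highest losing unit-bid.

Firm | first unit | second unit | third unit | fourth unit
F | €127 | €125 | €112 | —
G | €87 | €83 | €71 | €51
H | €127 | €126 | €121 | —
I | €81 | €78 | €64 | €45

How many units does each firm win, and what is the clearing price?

F 3, G 2, H 3; clearing price €81

Pooled unit-bids ranked (top 8): 127 (F-1), 127 (H-1), 126 (H-2), 125 (F-2), 121 (H-3), 112 (F-3), 87 (G-1), 83 (G-2)
First bid not allocated: €81.
Allocation: F 3, G 2, H 3.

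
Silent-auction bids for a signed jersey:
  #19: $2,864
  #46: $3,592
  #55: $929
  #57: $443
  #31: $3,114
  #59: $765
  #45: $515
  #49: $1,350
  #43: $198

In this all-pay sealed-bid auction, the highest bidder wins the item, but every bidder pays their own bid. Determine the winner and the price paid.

#46 pays $3,592

Bids in order: 3,592 (#46) > 3,114 (#31) > 2,864 (#19) > 1,350 (#49) > 929 (#55) > 765 (#59) > …
#46 wins with the top bid; all bids are sunk regardless.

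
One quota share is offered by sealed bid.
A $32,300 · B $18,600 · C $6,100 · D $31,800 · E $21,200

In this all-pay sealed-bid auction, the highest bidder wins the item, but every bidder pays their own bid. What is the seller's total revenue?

Bids ranked: 32,300 (A) > 31,800 (D) > 21,200 (E) > 18,600 (B) > 6,100 (C)
A wins with the top bid; all bids are sunk regardless.
Every bidder forfeits their bid regardless of winning.
Revenue = 32,300 + 18,600 + 6,100 + 31,800 + 21,200 = $110,000.

Total revenue: $110,000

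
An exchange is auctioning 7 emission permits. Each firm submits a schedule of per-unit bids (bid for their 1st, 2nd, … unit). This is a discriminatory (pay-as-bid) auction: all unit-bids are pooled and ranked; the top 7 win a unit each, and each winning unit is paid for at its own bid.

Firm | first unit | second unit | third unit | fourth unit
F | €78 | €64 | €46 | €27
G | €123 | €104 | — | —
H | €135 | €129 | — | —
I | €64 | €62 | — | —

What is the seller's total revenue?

Total revenue: €697

Pooled unit-bids ranked (top 7): 135 (H-1), 129 (H-2), 123 (G-1), 104 (G-2), 78 (F-1), 64 (F-2), 64 (I-1)
Next rejected bid: €62 (not a price — pay-as-bid).
Each winning unit pays its own bid.
Revenue = 135 + 129 + 123 + 104 + 78 + 64 + 64 = €697.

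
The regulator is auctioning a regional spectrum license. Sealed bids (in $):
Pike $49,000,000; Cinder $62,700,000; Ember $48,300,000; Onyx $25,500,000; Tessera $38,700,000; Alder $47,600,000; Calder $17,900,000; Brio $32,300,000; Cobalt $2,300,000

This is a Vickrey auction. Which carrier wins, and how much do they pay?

Sorting bids: 62,700,000 (Cinder) > 49,000,000 (Pike) > 48,300,000 (Ember) > 47,600,000 (Alder) > 38,700,000 (Tessera) > 32,300,000 (Brio) > …
Cinder wins with the highest bid; price is set by the runner-up at $49,000,000.

Cinder pays $49,000,000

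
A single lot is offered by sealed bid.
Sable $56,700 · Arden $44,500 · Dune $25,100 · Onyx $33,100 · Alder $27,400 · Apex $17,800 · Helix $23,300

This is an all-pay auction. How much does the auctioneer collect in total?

All-pay auction: the highest bidder wins the item, but every bidder pays their own bid.
Sorting bids: 56,700 (Sable) > 44,500 (Arden) > 33,100 (Onyx) > 27,400 (Alder) > 25,100 (Dune) > 23,300 (Helix) > …
Sable wins with the top bid; all bids are sunk regardless.
Every bidder forfeits their bid regardless of winning.
Revenue = 56,700 + 44,500 + 25,100 + 33,100 + 27,400 + 17,800 + 23,300 = $227,900.

Total revenue: $227,900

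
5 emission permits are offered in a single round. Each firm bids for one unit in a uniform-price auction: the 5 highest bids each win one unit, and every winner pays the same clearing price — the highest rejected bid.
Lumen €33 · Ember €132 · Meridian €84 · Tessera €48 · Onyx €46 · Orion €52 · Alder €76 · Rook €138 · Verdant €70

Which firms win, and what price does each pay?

Bids ranked high→low: 138 (Rook), 132 (Ember), 84 (Meridian), 76 (Alder), 70 (Verdant), 52 (Orion), 48 (Tessera), …
The 5 highest are Rook, Ember, Meridian, Alder, Verdant.
First losing bid is Orion's €52, which sets the uniform price.

Rook, Ember, Meridian, Alder, Verdant; each pays €52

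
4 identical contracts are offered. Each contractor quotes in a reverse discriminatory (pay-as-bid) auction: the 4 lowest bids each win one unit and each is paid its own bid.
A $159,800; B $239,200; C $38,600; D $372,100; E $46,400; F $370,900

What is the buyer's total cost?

Total cost: $484,000

Bids ranked low→high: 38,600 (C), 46,400 (E), 159,800 (A), 239,200 (B), 370,900 (F), 372,100 (D)
The 4 lowest are C, E, A, B.
Total cost = 38,600 + 46,400 + 159,800 + 239,200 = $484,000.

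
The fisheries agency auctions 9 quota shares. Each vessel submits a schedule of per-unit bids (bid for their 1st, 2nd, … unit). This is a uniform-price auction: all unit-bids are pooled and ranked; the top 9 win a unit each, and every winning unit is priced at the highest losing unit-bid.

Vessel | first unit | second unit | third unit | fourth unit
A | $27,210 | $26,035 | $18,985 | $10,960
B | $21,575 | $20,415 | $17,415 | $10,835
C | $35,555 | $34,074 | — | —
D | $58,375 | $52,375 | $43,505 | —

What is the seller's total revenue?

Total revenue: $170,865

Pooled unit-bids ranked (top 9): 58,375 (D-1), 52,375 (D-2), 43,505 (D-3), 35,555 (C-1), 34,074 (C-2), 27,210 (A-1), 26,035 (A-2), 21,575 (B-1), 20,415 (B-2)
First bid not allocated: $18,985.
Allocation: A 2, B 2, C 2, D 3. Every unit priced at $18,985.
Revenue = 9 × 18,985 = $170,865.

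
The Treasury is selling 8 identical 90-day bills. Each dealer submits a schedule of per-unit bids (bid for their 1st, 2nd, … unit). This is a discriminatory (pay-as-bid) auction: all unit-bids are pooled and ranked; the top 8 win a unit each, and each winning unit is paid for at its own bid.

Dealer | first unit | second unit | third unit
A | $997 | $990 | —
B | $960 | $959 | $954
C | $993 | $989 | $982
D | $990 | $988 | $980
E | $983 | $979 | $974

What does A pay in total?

Merging the schedules and taking the best 8: 997 (A-1), 993 (C-1), 990 (A-2), 990 (D-1), 989 (C-2), 988 (D-2), 983 (E-1), 982 (C-3)
Next rejected bid: $980 (not a price — pay-as-bid).
A's winning unit-bids: 997 + 990 = $1,987.

A pays $1,987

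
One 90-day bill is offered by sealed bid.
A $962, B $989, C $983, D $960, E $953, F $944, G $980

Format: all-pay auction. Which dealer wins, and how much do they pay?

All-pay auction: the highest bidder wins the item, but every bidder pays their own bid.
Sorting bids: 989 (B) > 983 (C) > 980 (G) > 962 (A) > 960 (D) > 953 (E) > …
B wins with the top bid; all bids are sunk regardless.

B pays $989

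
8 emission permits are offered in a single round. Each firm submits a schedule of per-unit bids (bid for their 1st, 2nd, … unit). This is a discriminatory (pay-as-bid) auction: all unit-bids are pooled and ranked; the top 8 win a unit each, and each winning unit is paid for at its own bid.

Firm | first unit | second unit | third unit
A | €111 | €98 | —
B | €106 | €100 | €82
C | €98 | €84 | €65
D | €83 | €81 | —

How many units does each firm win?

A 2, B 3, C 2, D 1

All unit-bids, highest first — top 8: 111 (A-1), 106 (B-1), 100 (B-2), 98 (A-2), 98 (C-1), 84 (C-2), 83 (D-1), 82 (B-3)
Next rejected bid: €81 (not a price — pay-as-bid).
Allocation: A 2, B 3, C 2, D 1.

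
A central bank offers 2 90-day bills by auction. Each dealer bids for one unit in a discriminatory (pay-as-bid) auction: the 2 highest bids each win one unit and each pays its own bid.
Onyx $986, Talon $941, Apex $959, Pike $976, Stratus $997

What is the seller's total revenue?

Ordering the bids: 997 (Stratus), 986 (Onyx), 976 (Pike), 959 (Apex), …
The 2 highest are Stratus, Onyx.
Total revenue = 997 + 986 = $1,983.

Total revenue: $1,983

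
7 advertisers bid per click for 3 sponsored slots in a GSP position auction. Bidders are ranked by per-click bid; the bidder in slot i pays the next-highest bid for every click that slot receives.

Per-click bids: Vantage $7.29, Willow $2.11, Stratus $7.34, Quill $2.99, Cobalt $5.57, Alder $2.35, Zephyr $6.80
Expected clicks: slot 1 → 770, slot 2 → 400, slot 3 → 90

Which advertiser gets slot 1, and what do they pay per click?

Ranked by bid: $7.34 (Stratus) > $7.29 (Vantage) > $6.80 (Zephyr) > $5.57 (Cobalt) > …
Slot 1 goes to the first-ranked bidder, Stratus, who pays the next bid down: $7.29/click.

Stratus; $7.29 per click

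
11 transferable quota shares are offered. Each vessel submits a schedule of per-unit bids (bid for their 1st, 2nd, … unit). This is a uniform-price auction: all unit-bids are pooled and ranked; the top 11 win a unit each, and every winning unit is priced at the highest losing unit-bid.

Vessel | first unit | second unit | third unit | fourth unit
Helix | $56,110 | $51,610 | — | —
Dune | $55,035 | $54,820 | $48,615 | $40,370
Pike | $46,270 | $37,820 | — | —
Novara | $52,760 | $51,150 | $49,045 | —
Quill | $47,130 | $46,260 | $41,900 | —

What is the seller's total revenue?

Total revenue: $460,900

All unit-bids, highest first — top 11: 56,110 (Helix-1), 55,035 (Dune-1), 54,820 (Dune-2), 52,760 (Novara-1), 51,610 (Helix-2), 51,150 (Novara-2), 49,045 (Novara-3), 48,615 (Dune-3), 47,130 (Quill-1), 46,270 (Pike-1), 46,260 (Quill-2)
The (k+1)-th unit-bid is $41,900.
Allocation: Dune 3, Helix 2, Novara 3, Pike 1, Quill 2. Every unit priced at $41,900.
Revenue = 11 × 41,900 = $460,900.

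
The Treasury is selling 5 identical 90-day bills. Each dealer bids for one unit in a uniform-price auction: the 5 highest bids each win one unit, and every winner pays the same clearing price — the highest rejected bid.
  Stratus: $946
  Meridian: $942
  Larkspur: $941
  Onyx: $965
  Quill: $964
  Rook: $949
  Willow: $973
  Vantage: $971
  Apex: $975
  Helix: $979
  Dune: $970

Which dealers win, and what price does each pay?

Bids ranked high→low: 979 (Helix), 975 (Apex), 973 (Willow), 971 (Vantage), 970 (Dune), 965 (Onyx), 964 (Quill), …
The 5 highest are Helix, Apex, Willow, Vantage, Dune.
First losing bid is Onyx's $965, which sets the uniform price.

Helix, Apex, Willow, Vantage, Dune; each pays $965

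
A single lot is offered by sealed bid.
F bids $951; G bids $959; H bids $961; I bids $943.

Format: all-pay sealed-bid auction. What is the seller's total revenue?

Sorting bids: 961 (H) > 959 (G) > 951 (F) > 943 (I)
Every bidder forfeits their bid regardless of winning.
Revenue = 951 + 959 + 961 + 943 = $3,814.

Total revenue: $3,814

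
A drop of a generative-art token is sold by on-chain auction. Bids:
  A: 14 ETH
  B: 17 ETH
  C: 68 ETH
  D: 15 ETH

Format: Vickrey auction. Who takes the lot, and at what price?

Sorting bids: 68 (C) > 17 (B) > 15 (D) > 14 (A)
Second-price: C pays B's bid of 17 ETH.

C pays 17 ETH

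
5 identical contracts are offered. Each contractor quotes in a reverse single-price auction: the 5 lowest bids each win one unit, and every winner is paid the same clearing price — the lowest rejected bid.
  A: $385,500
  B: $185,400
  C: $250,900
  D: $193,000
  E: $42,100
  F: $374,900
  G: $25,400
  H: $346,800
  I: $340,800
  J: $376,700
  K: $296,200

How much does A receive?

Ordering the bids: 25,400 (G), 42,100 (E), 185,400 (B), 193,000 (D), 250,900 (C), 296,200 (K), 340,800 (I), …
Lowest 5: G, E, B, D, C.
First losing bid is K's $296,200, which sets the uniform price.
A does not win → is paid $0.

A is paid $0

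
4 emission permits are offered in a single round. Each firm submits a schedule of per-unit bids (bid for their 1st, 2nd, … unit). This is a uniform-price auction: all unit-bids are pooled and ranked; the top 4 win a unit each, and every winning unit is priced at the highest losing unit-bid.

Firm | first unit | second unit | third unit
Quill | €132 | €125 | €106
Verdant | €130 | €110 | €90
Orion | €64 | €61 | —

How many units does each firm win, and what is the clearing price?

All unit-bids, highest first — top 4: 132 (Quill-1), 130 (Verdant-1), 125 (Quill-2), 110 (Verdant-2)
First bid not allocated: €106.
Allocation: Quill 2, Verdant 2.

Quill 2, Verdant 2; clearing price €106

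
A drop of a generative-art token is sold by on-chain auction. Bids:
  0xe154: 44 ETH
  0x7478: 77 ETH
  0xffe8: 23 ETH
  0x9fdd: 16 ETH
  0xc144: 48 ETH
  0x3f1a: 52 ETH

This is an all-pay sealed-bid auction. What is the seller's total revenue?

Total revenue: 260 ETH

Bids ranked: 77 (0x7478) > 52 (0x3f1a) > 48 (0xc144) > 44 (0xe154) > 23 (0xffe8) > 16 (0x9fdd)
0x7478 wins with the top bid; all bids are sunk regardless.
Every bidder forfeits their bid regardless of winning.
Revenue = 44 + 77 + 23 + 16 + 48 + 52 = 260 ETH.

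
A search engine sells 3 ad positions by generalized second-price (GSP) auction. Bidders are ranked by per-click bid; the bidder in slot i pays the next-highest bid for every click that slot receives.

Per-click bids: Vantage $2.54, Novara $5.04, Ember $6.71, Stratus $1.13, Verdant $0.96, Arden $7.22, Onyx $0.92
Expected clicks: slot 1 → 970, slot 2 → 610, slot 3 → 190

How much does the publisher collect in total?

Total revenue: $10065.70

Ranked by bid: $7.22 (Arden) > $6.71 (Ember) > $5.04 (Novara) > $2.54 (Vantage) > …
Slot 1: Arden pays $6.71 × 970 = $6508.70
Slot 2: Ember pays $5.04 × 610 = $3074.40
Slot 3: Novara pays $2.54 × 190 = $482.60
Total = $10065.70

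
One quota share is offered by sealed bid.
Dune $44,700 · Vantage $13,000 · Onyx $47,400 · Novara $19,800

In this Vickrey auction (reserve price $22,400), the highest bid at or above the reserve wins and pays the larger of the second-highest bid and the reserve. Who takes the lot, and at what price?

Sorting bids: 47,400 (Onyx) > 44,700 (Dune) > 19,800 (Novara) > 13,000 (Vantage)
Onyx has the top bid at or above the reserve ($47,400).
max(second-highest $44,700, reserve $22,400) = $44,700; the reserve does not bind.

Onyx pays $44,700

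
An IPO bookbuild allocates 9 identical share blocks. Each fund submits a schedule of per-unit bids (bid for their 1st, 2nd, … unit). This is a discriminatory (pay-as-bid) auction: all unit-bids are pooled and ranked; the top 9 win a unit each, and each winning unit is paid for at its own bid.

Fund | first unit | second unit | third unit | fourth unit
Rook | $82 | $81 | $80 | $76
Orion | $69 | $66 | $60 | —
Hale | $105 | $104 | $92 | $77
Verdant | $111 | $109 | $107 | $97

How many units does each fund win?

All unit-bids, highest first — top 9: 111 (Verdant-1), 109 (Verdant-2), 107 (Verdant-3), 105 (Hale-1), 104 (Hale-2), 97 (Verdant-4), 92 (Hale-3), 82 (Rook-1), 81 (Rook-2)
Next rejected bid: $80 (not a price — pay-as-bid).
Allocation: Hale 3, Rook 2, Verdant 4.

Hale 3, Rook 2, Verdant 4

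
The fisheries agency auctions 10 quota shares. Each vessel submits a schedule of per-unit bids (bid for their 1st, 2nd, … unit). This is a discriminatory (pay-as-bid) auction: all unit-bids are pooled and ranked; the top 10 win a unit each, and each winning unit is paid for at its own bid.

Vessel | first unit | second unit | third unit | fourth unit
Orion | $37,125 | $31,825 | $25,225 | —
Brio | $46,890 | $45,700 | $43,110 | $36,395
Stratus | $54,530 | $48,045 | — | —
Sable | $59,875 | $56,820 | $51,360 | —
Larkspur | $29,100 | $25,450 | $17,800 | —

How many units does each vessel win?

Brio 4, Orion 1, Sable 3, Stratus 2

Pooled unit-bids ranked (top 10): 59,875 (Sable-1), 56,820 (Sable-2), 54,530 (Stratus-1), 51,360 (Sable-3), 48,045 (Stratus-2), 46,890 (Brio-1), 45,700 (Brio-2), 43,110 (Brio-3), 37,125 (Orion-1), 36,395 (Brio-4)
Next rejected bid: $31,825 (not a price — pay-as-bid).
Allocation: Brio 4, Orion 1, Sable 3, Stratus 2.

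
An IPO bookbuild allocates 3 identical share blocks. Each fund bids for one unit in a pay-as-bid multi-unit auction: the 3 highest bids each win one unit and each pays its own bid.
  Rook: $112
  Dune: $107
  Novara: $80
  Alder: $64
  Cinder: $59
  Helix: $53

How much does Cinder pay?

Ordering the bids: 112 (Rook), 107 (Dune), 80 (Novara), 64 (Alder), 59 (Cinder), …
The 3 highest are Rook, Dune, Novara.
Cinder does not win → $0.

Cinder pays $0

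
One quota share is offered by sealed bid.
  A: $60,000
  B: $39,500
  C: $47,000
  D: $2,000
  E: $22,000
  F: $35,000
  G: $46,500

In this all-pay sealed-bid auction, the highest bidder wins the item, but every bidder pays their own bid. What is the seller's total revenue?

Bids ranked: 60,000 (A) > 47,000 (C) > 46,500 (G) > 39,500 (B) > 35,000 (F) > 22,000 (E) > …
Every bidder forfeits their bid regardless of winning.
Revenue = 60,000 + 39,500 + 47,000 + 2,000 + 22,000 + 35,000 + 46,500 = $252,000.

Total revenue: $252,000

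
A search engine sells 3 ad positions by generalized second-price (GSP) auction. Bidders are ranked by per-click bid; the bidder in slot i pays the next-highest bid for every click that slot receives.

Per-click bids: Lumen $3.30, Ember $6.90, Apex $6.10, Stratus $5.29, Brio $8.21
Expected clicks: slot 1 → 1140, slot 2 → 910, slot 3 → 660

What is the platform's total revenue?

Ranked by bid: $8.21 (Brio) > $6.90 (Ember) > $6.10 (Apex) > $5.29 (Stratus) > …
Slot 1: Brio pays $6.90 × 1140 = $7866.00
Slot 2: Ember pays $6.10 × 910 = $5551.00
Slot 3: Apex pays $5.29 × 660 = $3491.40
Total = $16908.40

Total revenue: $16908.40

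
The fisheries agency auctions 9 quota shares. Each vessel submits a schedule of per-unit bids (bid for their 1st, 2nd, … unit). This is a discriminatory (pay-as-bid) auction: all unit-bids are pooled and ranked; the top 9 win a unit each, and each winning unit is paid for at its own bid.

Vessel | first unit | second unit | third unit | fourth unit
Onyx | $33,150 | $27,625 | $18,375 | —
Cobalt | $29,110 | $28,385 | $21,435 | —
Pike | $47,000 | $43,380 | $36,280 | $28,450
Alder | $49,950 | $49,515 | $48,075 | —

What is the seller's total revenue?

Pooled unit-bids ranked (top 9): 49,950 (Alder-1), 49,515 (Alder-2), 48,075 (Alder-3), 47,000 (Pike-1), 43,380 (Pike-2), 36,280 (Pike-3), 33,150 (Onyx-1), 29,110 (Cobalt-1), 28,450 (Pike-4)
Next rejected bid: $28,385 (not a price — pay-as-bid).
Each winning unit pays its own bid.
Revenue = 49,950 + 49,515 + 48,075 + 47,000 + 43,380 + 36,280 + 33,150 + 29,110 + 28,450 = $364,910.

Total revenue: $364,910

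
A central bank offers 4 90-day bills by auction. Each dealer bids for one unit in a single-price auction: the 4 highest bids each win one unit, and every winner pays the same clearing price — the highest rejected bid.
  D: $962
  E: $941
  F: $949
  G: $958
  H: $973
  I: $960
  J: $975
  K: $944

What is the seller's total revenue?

Sorting: 975 (J), 973 (H), 962 (D), 960 (I), 958 (G), 949 (F), …
The 4 highest are J, H, D, I.
Highest unsuccessful bid: $958 → clearing price.
Total revenue = 4 × $958 = $3,832.

Total revenue: $3,832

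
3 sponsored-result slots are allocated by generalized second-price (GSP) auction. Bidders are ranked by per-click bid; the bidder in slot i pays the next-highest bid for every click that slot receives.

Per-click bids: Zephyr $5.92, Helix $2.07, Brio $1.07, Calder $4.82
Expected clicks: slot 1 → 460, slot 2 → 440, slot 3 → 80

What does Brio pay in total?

Brio pays $0.00

Per-click bids in order: $5.92 (Zephyr) > $4.82 (Calder) > $2.07 (Helix) > $1.07 (Brio)
Brio ranks below slot 3 → no slot, pays nothing.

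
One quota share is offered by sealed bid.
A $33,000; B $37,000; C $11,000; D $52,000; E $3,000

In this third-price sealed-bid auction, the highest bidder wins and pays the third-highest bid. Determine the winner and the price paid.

Rule: the highest bidder wins and pays the third-highest bid.
Bids ranked: 52,000 (D) > 37,000 (B) > 33,000 (A) > 11,000 (C) > 3,000 (E)
D is highest; pays the third-highest bid, $33,000.

D pays $33,000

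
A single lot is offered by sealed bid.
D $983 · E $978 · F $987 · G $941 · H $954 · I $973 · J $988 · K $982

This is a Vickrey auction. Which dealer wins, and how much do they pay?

Rule: the highest bidder wins and pays the second-highest bid.
Bids in order: 988 (J) > 987 (F) > 983 (D) > 982 (K) > 978 (E) > 973 (I) > …
Second-price: J pays F's bid of $987.

J pays $987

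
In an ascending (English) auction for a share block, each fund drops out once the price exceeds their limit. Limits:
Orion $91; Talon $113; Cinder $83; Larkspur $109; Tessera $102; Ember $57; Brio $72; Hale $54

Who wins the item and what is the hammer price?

Talon wins at $109

Sorting limits: 113 (Talon) > 109 (Larkspur) > 102 (Tessera) > 91 (Orion) > 83 (Cinder) > 72 (Brio) > …
Bidding ends when Larkspur exits at $109; Talon takes it.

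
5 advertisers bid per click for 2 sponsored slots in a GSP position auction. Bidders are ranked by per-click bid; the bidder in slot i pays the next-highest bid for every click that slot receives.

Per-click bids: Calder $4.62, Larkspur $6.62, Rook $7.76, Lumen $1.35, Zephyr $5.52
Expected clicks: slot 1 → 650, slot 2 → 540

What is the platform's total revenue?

Total revenue: $7283.80

Ranked by bid: $7.76 (Rook) > $6.62 (Larkspur) > $5.52 (Zephyr) > …
Slot 1: Rook pays $6.62 × 650 = $4303.00
Slot 2: Larkspur pays $5.52 × 540 = $2980.80
Total = $7283.80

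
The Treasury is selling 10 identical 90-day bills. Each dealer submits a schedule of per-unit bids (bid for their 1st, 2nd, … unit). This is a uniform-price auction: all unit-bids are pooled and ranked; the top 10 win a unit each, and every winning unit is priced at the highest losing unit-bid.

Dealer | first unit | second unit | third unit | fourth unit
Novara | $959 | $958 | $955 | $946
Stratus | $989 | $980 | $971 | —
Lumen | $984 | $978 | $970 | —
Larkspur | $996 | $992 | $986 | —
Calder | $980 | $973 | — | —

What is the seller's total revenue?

Merging the schedules and taking the best 10: 996 (Larkspur-1), 992 (Larkspur-2), 989 (Stratus-1), 986 (Larkspur-3), 984 (Lumen-1), 980 (Stratus-2), 980 (Calder-1), 978 (Lumen-2), 973 (Calder-2), 971 (Stratus-3)
Highest rejected unit-bid = $970.
Allocation: Calder 2, Larkspur 3, Lumen 2, Stratus 3. Every unit priced at $970.
Revenue = 10 × 970 = $9,700.

Total revenue: $9,700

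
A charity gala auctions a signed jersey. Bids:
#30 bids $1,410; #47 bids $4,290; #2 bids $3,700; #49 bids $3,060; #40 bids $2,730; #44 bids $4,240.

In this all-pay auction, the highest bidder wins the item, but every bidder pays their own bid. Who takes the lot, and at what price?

#47 pays $4,290

Bids ranked: 4,290 (#47) > 4,240 (#44) > 3,700 (#2) > 3,060 (#49) > 2,730 (#40) > 1,410 (#30)
#47 is highest and takes the item; every bidder forfeits their bid.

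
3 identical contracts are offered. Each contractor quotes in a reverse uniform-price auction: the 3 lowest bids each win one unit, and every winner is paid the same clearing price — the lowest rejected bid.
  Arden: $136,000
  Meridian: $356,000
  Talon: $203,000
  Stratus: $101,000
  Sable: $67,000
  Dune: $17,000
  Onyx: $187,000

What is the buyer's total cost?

Bids ranked low→high: 17,000 (Dune), 67,000 (Sable), 101,000 (Stratus), 136,000 (Arden), 187,000 (Onyx), …
Winners (3 units): Dune, Sable, Stratus.
First losing bid is Arden's $136,000, which sets the uniform price.
Total cost = 3 × $136,000 = $408,000.

Total cost: $408,000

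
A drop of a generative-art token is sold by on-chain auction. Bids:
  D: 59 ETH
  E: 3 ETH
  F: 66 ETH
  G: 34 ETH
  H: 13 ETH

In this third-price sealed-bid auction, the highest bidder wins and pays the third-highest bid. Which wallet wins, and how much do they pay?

Bids ranked: 66 (F) > 59 (D) > 34 (G) > 13 (H) > 3 (E)
F wins; payment is bid #3 in the ranking = 34 ETH.

F pays 34 ETH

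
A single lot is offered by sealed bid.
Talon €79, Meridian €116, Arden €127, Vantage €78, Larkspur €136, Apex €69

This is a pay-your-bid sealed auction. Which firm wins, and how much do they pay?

Larkspur pays €136

Bids in order: 136 (Larkspur) > 127 (Arden) > 116 (Meridian) > 79 (Talon) > 78 (Vantage) > 69 (Apex)
Larkspur is highest → pays own bid, €136.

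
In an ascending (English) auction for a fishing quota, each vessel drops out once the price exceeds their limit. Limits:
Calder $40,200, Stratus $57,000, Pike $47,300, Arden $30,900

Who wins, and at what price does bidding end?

Stratus wins at $47,300

Sorting limits: 57,000 (Stratus) > 47,300 (Pike) > 40,200 (Calder) > 30,900 (Arden)
Bidding ends when Pike exits at $47,300; Stratus takes it.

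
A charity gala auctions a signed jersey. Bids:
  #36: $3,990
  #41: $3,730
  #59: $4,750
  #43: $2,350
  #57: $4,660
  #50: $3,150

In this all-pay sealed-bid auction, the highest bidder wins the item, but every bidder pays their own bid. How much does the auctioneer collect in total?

Bids ranked: 4,750 (#59) > 4,660 (#57) > 3,990 (#36) > 3,730 (#41) > 3,150 (#50) > 2,350 (#43)
#59 wins with the top bid; all bids are sunk regardless.
Every bidder forfeits their bid regardless of winning.
Revenue = 3,990 + 3,730 + 4,750 + 2,350 + 4,660 + 3,150 = $22,630.

Total revenue: $22,630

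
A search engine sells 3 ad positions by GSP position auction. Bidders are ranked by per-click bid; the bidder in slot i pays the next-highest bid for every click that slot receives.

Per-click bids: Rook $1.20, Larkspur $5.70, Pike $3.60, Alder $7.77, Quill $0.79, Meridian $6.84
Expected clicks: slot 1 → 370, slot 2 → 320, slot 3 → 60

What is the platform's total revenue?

Sorting advertisers: $7.77 (Alder) > $6.84 (Meridian) > $5.70 (Larkspur) > $3.60 (Pike) > …
Slot 1: Alder pays $6.84 × 370 = $2530.80
Slot 2: Meridian pays $5.70 × 320 = $1824.00
Slot 3: Larkspur pays $3.60 × 60 = $216.00
Total = $4570.80

Total revenue: $4570.80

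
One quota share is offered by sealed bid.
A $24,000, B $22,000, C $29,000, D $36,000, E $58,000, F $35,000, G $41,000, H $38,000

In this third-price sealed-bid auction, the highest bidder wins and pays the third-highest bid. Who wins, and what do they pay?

Third-price sealed-bid auction: the highest bidder wins and pays the third-highest bid.
Bids in order: 58,000 (E) > 41,000 (G) > 38,000 (H) > 36,000 (D) > 35,000 (F) > 29,000 (C) > …
E wins; payment is bid #3 in the ranking = $38,000.

E pays $38,000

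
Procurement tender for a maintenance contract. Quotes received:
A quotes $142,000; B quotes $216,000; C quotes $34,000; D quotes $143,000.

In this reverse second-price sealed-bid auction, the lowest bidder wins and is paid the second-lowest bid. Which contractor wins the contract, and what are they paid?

Bids ranked: 34,000 (C) < 142,000 (A) < 143,000 (D) < 216,000 (B)
C wins with the lowest bid; price is set by the runner-up at $142,000.

C is paid $142,000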